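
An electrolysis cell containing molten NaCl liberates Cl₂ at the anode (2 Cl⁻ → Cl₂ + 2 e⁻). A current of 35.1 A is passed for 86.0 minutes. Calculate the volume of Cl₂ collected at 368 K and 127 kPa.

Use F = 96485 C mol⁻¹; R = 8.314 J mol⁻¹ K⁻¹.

Q = I·t = 35.10 A × 5160.0 s = 181100 C.
n(e⁻) = Q/F = 181100 / 96485 = 1.877 mol.
2 electrons are transferred per Cl₂ molecule, so n(Cl₂) = 1.877 / 2 = 0.9386 mol.
V = nRT/P = (0.9386 × 8.314 × 368) / (127 × 10³ Pa) = 0.0226 m³ = 22.6 L.

22.6 L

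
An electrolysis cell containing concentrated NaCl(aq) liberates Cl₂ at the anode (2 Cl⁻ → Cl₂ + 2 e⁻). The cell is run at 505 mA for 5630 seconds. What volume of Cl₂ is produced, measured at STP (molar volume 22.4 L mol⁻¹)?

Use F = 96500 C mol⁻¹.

0.330 L

Q = I·t = 0.5050 A × 5630.0 s = 2843 C.
n(e⁻) = Q/F = 2843 / 96500 = 0.02946 mol.
2 electrons are transferred per Cl₂ molecule, so n(Cl₂) = 0.02946 / 2 = 0.01473 mol.
V = n × V_m = 0.01473 × 22.4 = 0.330 L.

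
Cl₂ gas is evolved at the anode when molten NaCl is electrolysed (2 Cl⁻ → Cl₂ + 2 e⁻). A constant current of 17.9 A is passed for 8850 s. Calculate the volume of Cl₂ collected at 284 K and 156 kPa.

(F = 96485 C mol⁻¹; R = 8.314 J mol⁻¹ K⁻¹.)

Q = I·t = 17.90 A × 8850.0 s = 158400 C.
n(e⁻) = Q/F = 158400 / 96485 = 1.642 mol.
2 electrons are transferred per Cl₂ molecule, so n(Cl₂) = 1.642 / 2 = 0.8209 mol.
V = nRT/P = (0.8209 × 8.314 × 284) / (156 × 10³ Pa) = 0.0124 m³ = 12.4 L.

12.4 L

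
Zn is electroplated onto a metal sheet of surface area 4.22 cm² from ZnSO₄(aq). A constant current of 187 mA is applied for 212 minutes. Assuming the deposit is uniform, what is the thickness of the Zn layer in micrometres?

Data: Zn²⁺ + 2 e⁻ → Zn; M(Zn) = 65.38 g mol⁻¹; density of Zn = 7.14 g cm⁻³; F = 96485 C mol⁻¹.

267 μm

Q = I·t = 0.1870 × 12720 = 2379 C; n(e⁻) = 0.02465 mol.
n(Zn) = n(e⁻)/2 = 0.01233 mol, so m = 0.01233 × 65.38 = 0.8059 g.
Volume = m/ρ = 0.8059 / 7.14 = 0.1129 cm³.
Thickness = V/A = 0.1129 / 4.22 = 0.0267 cm = 267 μm.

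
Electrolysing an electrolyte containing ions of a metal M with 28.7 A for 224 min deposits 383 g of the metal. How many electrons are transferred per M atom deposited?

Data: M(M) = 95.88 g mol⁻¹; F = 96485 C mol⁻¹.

Q = I·t = 28.70 A × 13440 s = 385700 C, so n(e⁻) = 385700/96485 = 3.998 mol.
n(M) deposited = 383 / 95.88 = 3.995 mol.
Electrons per atom = n(e⁻)/n(M) = 3.998 / 3.995 = 1.00 ≈ 1, so the ion is M⁺.

1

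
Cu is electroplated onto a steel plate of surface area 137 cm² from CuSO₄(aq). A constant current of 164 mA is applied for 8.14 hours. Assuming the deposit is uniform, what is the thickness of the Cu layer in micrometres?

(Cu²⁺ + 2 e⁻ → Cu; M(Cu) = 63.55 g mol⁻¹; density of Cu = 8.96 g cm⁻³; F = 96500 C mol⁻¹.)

Q = I·t = 0.1640 × 29304 = 4806 C; n(e⁻) = 0.04980 mol.
n(Cu) = n(e⁻)/2 = 0.02490 mol, so m = 0.02490 × 63.55 = 1.582 g.
Volume = m/ρ = 1.582 / 8.96 = 0.1766 cm³.
Thickness = V/A = 0.1766 / 137 = 0.00129 cm = 12.9 μm.

12.9 μm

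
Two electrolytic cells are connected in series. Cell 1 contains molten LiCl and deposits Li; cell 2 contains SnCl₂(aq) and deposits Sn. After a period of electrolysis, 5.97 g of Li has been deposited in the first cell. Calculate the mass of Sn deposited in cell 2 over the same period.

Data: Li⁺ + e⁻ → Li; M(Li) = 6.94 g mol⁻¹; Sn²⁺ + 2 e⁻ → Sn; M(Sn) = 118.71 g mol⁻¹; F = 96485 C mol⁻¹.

51.1 g

n(Li) = 5.97 / 6.94 = 0.8602 mol.
Since Li⁺ + e⁻ → Li, n(e⁻) passed = 1 × 0.8602 = 0.8602 mol.
Cells in series carry the same charge, so the same 0.8602 mol of electrons passes through cell 2.
Sn²⁺ + 2 e⁻ → Sn, so n(Sn) = 0.8602 / 2 = 0.4301 mol.
m(Sn) = 0.4301 × 118.71 = 51.1 g.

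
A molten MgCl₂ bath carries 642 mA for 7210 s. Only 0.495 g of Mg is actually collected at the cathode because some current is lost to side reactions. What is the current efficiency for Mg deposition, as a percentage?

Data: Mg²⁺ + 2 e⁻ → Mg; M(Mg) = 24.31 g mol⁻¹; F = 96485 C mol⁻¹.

Q = I·t = 0.6420 × 7210.0 = 4629 C; n(e⁻) = 4629/96485 = 0.04797 mol.
Theoretical n(Mg) = n(e⁻)/2 = 0.02399 mol, i.e. m_theo = 0.02399 × 24.31 = 0.5831 g.
Efficiency = m_actual / m_theo = 0.495 / 0.5831 = 84.9 %.

84.9 %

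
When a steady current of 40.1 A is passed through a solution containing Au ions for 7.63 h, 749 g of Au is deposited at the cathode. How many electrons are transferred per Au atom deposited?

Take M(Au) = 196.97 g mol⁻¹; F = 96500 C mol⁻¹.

3

Q = I·t = 40.10 A × 27468 s = 1101000 C, so n(e⁻) = 1101000/96500 = 11.41 mol.
n(Au) deposited = 749 / 196.97 = 3.803 mol.
Electrons per atom = n(e⁻)/n(Au) = 11.41 / 3.803 = 3.00 ≈ 3, so the ion is Au³⁺.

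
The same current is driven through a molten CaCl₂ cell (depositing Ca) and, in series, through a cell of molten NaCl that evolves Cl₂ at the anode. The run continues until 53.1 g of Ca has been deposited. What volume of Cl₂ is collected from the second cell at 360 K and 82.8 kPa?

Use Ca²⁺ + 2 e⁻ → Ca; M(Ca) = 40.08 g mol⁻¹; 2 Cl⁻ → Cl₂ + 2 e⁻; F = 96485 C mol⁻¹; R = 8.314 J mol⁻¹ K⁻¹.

47.9 L

n(Ca) = 53.1 / 40.08 = 1.325 mol, so n(e⁻) = 2 × 1.325 = 2.650 mol.
The cells are in series, so the same 2.650 mol of electrons passes through the second cell.
2 Cl⁻ → Cl₂ + 2 e⁻ — 2 mol e⁻ per mol Cl₂, so n(Cl₂) = 2.650/2 = 1.325 mol.
V = nRT/P = (1.325 × 8.314 × 360) / (82.8 × 10³) = 0.0479 m³ = 47.9 L.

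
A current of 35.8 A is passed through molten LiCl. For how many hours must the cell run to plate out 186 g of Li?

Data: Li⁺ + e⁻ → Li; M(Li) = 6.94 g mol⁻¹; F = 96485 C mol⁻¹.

n(Li) = m/M = 186 / 6.94 = 26.80 mol.
Each Li atom requires 1 electron, so n(e⁻) = 1 × 26.80 = 26.80 mol.
Q = n(e⁻)·F = 26.80 × 96485 = 2586000 C.
t = Q/I = 2586000 / 35.80 A = 72230 s = 20.1 h.

20.1 h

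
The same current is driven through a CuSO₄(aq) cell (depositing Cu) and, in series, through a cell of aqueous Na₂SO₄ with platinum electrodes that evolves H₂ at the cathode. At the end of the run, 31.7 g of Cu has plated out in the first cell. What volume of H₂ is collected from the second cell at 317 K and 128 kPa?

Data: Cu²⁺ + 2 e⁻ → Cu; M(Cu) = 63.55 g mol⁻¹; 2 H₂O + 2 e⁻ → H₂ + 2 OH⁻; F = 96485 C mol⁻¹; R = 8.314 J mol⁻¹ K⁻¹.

n(Cu) = 31.7 / 63.55 = 0.4988 mol, so n(e⁻) = 2 × 0.4988 = 0.9976 mol.
The cells are in series, so the same 0.9976 mol of electrons passes through the second cell.
2 H₂O + 2 e⁻ → H₂ + 2 OH⁻ — 2 mol e⁻ per mol H₂, so n(H₂) = 0.9976/2 = 0.4988 mol.
V = nRT/P = (0.4988 × 8.314 × 317) / (128 × 10³) = 0.0103 m³ = 10.3 L.

10.3 L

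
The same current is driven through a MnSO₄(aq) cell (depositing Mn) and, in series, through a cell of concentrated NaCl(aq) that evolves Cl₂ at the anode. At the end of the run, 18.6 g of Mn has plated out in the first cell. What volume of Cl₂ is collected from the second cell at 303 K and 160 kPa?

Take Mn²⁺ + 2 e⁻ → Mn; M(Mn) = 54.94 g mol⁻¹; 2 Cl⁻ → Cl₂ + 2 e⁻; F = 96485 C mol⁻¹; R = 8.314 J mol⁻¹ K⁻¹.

n(Mn) = 18.6 / 54.94 = 0.3386 mol, so n(e⁻) = 2 × 0.3386 = 0.6771 mol.
The cells are in series, so the same 0.6771 mol of electrons passes through the second cell.
2 Cl⁻ → Cl₂ + 2 e⁻ — 2 mol e⁻ per mol Cl₂, so n(Cl₂) = 0.6771/2 = 0.3386 mol.
V = nRT/P = (0.3386 × 8.314 × 303) / (160 × 10³) = 0.00533 m³ = 5.33 L.

5.33 L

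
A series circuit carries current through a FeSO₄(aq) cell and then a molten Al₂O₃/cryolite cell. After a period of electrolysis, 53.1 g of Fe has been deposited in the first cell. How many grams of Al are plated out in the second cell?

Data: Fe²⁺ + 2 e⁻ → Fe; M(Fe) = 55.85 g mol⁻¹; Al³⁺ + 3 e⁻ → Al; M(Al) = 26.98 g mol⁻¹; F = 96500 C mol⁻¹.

17.1 g

n(Fe) = 53.1 / 55.85 = 0.9508 mol.
Since Fe²⁺ + 2 e⁻ → Fe, n(e⁻) passed = 2 × 0.9508 = 1.902 mol.
Cells in series carry the same charge, so the same 1.902 mol of electrons passes through cell 2.
Al³⁺ + 3 e⁻ → Al, so n(Al) = 1.902 / 3 = 0.6338 mol.
m(Al) = 0.6338 × 26.98 = 17.1 g.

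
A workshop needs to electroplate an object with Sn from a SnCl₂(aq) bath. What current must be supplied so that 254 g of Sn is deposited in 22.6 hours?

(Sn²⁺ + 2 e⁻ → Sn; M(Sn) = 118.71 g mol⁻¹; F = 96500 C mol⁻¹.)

5.08 A

n(Sn) = 254 / 118.71 = 2.140 mol.
n(e⁻) = 2 × 2.140 = 4.279 mol.
Q = n(e⁻)·F = 4.279 × 96500 = 413000 C.
I = Q/t = 413000 / 81360 s = 5.08 A.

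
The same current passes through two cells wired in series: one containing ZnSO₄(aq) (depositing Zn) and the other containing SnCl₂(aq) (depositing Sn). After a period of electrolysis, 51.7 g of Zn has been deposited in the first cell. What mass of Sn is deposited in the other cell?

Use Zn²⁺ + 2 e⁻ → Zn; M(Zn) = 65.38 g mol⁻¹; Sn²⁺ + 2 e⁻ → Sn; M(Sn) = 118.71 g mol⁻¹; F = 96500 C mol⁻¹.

n(Zn) = 51.7 / 65.38 = 0.7908 mol.
Since Zn²⁺ + 2 e⁻ → Zn, n(e⁻) passed = 2 × 0.7908 = 1.582 mol.
Cells in series carry the same charge, so the same 1.582 mol of electrons passes through cell 2.
Sn²⁺ + 2 e⁻ → Sn, so n(Sn) = 1.582 / 2 = 0.7908 mol.
m(Sn) = 0.7908 × 118.71 = 93.9 g.

93.9 g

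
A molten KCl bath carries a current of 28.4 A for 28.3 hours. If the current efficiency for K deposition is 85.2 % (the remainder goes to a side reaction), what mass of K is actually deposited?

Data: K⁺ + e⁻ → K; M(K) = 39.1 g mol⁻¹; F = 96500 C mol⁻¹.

Q = I·t = 28.40 × 101880 = 2893000 C.
n(e⁻) = 2893000/96500 = 29.98 mol; theoretically n(K) = 29.98/1 = 29.98 mol, m_theo = 1172 g.
At 85.2 % efficiency, m_actual = 0.852 × 1172 = 999 g.

999 g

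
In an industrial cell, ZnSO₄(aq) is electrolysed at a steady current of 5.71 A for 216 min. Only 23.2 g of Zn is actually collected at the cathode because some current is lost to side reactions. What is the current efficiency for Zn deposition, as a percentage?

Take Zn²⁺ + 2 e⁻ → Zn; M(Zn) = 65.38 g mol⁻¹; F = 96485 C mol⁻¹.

92.5 %

Q = I·t = 5.710 × 12960 = 74000 C; n(e⁻) = 74000/96485 = 0.7670 mol.
Theoretical n(Zn) = n(e⁻)/2 = 0.3835 mol, i.e. m_theo = 0.3835 × 65.38 = 25.07 g.
Efficiency = m_actual / m_theo = 23.2 / 25.07 = 92.5 %.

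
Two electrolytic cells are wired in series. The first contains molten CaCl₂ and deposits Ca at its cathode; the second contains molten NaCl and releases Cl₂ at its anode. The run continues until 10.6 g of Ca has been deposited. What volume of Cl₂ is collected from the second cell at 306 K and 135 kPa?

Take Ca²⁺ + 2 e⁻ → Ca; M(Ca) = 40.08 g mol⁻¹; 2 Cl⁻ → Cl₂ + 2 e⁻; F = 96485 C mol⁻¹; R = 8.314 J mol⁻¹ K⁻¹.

4.98 L

n(Ca) = 10.6 / 40.08 = 0.2645 mol, so n(e⁻) = 2 × 0.2645 = 0.5289 mol.
The cells are in series, so the same 0.5289 mol of electrons passes through the second cell.
2 Cl⁻ → Cl₂ + 2 e⁻ — 2 mol e⁻ per mol Cl₂, so n(Cl₂) = 0.5289/2 = 0.2645 mol.
V = nRT/P = (0.2645 × 8.314 × 306) / (135 × 10³) = 0.00498 m³ = 4.98 L.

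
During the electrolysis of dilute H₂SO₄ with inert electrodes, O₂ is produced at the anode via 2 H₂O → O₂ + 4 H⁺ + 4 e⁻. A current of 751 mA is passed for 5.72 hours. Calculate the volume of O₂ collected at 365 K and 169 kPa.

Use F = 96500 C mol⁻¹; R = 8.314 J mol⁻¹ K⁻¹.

Q = I·t = 0.7510 A × 20592 s = 15460 C.
n(e⁻) = Q/F = 15460 / 96500 = 0.1603 mol.
4 electrons are transferred per O₂ molecule, so n(O₂) = 0.1603 / 4 = 0.04006 mol.
V = nRT/P = (0.04006 × 8.314 × 365) / (169 × 10³ Pa) = 7.19 × 10⁻⁴ m³ = 0.719 L.

0.719 L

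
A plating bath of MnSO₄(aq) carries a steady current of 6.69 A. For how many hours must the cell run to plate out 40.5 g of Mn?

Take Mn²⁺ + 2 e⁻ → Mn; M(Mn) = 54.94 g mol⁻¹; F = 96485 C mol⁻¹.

n(Mn) = m/M = 40.5 / 54.94 = 0.7372 mol.
Each Mn atom requires 2 electrons, so n(e⁻) = 2 × 0.7372 = 1.474 mol.
Q = n(e⁻)·F = 1.474 × 96485 = 142300 C.
t = Q/I = 142300 / 6.690 A = 21260 s = 5.91 h.

5.91 h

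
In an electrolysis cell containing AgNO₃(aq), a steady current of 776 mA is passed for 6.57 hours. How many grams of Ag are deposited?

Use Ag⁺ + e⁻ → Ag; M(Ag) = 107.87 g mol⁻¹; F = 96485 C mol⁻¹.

Q = I·t = 0.7760 A × 23652 s = 18350 C.
n(e⁻) = Q/F = 18350 / 96485 = 0.1902 mol.
Ag⁺ + e⁻ → Ag, so n(Ag) = n(e⁻)/1 = 0.1902 mol.
m = n·M = 0.1902 × 107.87 = 20.5 g.

20.5 g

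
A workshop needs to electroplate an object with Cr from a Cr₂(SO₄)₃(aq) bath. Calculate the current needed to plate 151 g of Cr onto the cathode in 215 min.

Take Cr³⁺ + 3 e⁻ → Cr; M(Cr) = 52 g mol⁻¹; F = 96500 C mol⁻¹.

65.2 A

n(Cr) = 151 / 52 = 2.904 mol.
n(e⁻) = 3 × 2.904 = 8.712 mol.
Q = n(e⁻)·F = 8.712 × 96500 = 840700 C.
I = Q/t = 840700 / 12900 s = 65.2 A.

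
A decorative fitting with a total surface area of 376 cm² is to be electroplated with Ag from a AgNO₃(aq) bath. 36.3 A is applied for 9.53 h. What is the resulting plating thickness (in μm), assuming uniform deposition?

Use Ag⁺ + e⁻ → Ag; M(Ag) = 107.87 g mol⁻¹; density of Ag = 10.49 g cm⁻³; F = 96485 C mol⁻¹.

3530 μm

Q = I·t = 36.30 × 34308 = 1245000 C; n(e⁻) = 12.91 mol.
n(Ag) = n(e⁻)/1 = 12.91 mol, so m = 12.91 × 107.87 = 1392 g.
Volume = m/ρ = 1392 / 10.49 = 132.7 cm³.
Thickness = V/A = 132.7 / 376 = 0.353 cm = 3530 μm.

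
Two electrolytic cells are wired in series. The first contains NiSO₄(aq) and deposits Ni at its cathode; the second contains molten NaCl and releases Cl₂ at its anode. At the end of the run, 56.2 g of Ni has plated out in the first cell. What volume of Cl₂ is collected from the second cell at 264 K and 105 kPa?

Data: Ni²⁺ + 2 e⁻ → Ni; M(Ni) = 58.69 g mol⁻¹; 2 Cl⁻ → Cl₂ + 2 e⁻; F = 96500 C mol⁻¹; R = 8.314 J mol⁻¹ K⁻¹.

n(Ni) = 56.2 / 58.69 = 0.9576 mol, so n(e⁻) = 2 × 0.9576 = 1.915 mol.
The cells are in series, so the same 1.915 mol of electrons passes through the second cell.
2 Cl⁻ → Cl₂ + 2 e⁻ — 2 mol e⁻ per mol Cl₂, so n(Cl₂) = 1.915/2 = 0.9576 mol.
V = nRT/P = (0.9576 × 8.314 × 264) / (105 × 10³) = 0.0200 m³ = 20.0 L.

20.0 L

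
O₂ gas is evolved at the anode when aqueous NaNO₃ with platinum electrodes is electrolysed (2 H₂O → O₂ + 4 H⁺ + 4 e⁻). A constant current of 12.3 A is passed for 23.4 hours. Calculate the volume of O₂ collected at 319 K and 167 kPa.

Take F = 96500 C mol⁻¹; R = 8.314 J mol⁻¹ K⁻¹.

42.6 L

Q = I·t = 12.30 A × 84240 s = 1036000 C.
n(e⁻) = Q/F = 1036000 / 96500 = 10.74 mol.
4 electrons are transferred per O₂ molecule, so n(O₂) = 10.74 / 4 = 2.684 mol.
V = nRT/P = (2.684 × 8.314 × 319) / (167 × 10³ Pa) = 0.0426 m³ = 42.6 L.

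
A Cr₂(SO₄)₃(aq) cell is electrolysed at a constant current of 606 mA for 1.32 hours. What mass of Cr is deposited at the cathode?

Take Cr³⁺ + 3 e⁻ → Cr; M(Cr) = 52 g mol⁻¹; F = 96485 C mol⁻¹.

Q = I·t = 0.6060 A × 4752.0 s = 2880 C.
n(e⁻) = Q/F = 2880 / 96485 = 0.02985 mol.
Cr³⁺ + 3 e⁻ → Cr, so n(Cr) = n(e⁻)/3 = 0.009949 mol.
m = n·M = 0.009949 × 52 = 0.517 g.

0.517 g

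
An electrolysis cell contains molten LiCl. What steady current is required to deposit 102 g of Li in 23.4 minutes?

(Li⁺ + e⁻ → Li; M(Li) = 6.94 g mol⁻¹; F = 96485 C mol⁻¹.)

n(Li) = 102 / 6.94 = 14.70 mol.
n(e⁻) = 1 × 14.70 = 14.70 mol.
Q = n(e⁻)·F = 14.70 × 96485 = 1418000 C.
I = Q/t = 1418000 / 1404.0 s = 1010 A.

1010 A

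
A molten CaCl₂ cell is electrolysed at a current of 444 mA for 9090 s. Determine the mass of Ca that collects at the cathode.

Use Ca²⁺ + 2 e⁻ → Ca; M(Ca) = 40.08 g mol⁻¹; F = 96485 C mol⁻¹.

Q = I·t = 0.4440 A × 9090.0 s = 4036 C.
n(e⁻) = Q/F = 4036 / 96485 = 0.04183 mol.
Ca²⁺ + 2 e⁻ → Ca, so n(Ca) = n(e⁻)/2 = 0.02091 mol.
m = n·M = 0.02091 × 40.08 = 0.838 g.

0.838 g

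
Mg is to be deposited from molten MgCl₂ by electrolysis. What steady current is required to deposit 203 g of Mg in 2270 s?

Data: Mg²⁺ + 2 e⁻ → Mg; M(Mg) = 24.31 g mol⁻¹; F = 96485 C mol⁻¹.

n(Mg) = 203 / 24.31 = 8.350 mol.
n(e⁻) = 2 × 8.350 = 16.70 mol.
Q = n(e⁻)·F = 16.70 × 96485 = 1611000 C.
I = Q/t = 1611000 / 2270.0 s = 710 A.

710 A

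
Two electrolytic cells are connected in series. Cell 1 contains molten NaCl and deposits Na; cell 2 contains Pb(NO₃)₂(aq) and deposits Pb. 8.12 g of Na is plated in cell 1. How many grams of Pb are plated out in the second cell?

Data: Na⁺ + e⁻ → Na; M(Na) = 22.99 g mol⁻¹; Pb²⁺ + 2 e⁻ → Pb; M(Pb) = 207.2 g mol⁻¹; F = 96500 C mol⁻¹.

n(Na) = 8.12 / 22.99 = 0.3532 mol.
Since Na⁺ + e⁻ → Na, n(e⁻) passed = 1 × 0.3532 = 0.3532 mol.
Cells in series carry the same charge, so the same 0.3532 mol of electrons passes through cell 2.
Pb²⁺ + 2 e⁻ → Pb, so n(Pb) = 0.3532 / 2 = 0.1766 mol.
m(Pb) = 0.1766 × 207.2 = 36.6 g.

36.6 g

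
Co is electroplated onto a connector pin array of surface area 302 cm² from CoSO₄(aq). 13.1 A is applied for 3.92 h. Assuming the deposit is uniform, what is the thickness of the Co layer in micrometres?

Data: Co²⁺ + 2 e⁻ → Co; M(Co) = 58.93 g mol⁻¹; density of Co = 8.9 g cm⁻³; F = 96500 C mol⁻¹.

Q = I·t = 13.10 × 14112 = 184900 C; n(e⁻) = 1.916 mol.
n(Co) = n(e⁻)/2 = 0.9579 mol, so m = 0.9579 × 58.93 = 56.45 g.
Volume = m/ρ = 56.45 / 8.9 = 6.342 cm³.
Thickness = V/A = 6.342 / 302 = 0.0210 cm = 210 μm.

210 μm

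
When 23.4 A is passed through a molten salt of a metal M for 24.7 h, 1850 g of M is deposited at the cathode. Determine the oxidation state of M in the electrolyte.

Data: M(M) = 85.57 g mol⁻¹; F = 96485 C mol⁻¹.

+1

Q = I·t = 23.40 A × 88920 s = 2081000 C, so n(e⁻) = 2081000/96485 = 21.57 mol.
n(M) deposited = 1850 / 85.57 = 21.62 mol.
Electrons per atom = n(e⁻)/n(M) = 21.57 / 21.62 = 0.997 ≈ 1, so the ion is M⁺.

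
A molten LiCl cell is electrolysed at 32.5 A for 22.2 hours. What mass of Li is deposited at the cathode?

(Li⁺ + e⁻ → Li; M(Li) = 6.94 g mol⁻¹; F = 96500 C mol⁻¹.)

Q = I·t = 32.50 A × 79920 s = 2597000 C.
n(e⁻) = Q/F = 2597000 / 96500 = 26.92 mol.
Li⁺ + e⁻ → Li, so n(Li) = n(e⁻)/1 = 26.92 mol.
m = n·M = 26.92 × 6.94 = 187 g.

187 g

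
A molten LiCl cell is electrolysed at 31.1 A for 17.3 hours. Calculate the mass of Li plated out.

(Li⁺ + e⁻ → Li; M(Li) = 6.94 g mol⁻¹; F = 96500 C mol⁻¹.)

139 g

Q = I·t = 31.10 A × 62280 s = 1937000 C.
n(e⁻) = Q/F = 1937000 / 96500 = 20.07 mol.
Li⁺ + e⁻ → Li, so n(Li) = n(e⁻)/1 = 20.07 mol.
m = n·M = 20.07 × 6.94 = 139 g.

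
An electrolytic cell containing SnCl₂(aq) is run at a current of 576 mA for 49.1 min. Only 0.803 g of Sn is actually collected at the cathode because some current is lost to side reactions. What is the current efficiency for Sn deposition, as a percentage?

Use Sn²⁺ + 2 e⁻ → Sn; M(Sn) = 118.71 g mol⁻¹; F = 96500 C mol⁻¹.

76.9 %

Q = I·t = 0.5760 × 2946.0 = 1697 C; n(e⁻) = 1697/96500 = 0.01758 mol.
Theoretical n(Sn) = n(e⁻)/2 = 0.008792 mol, i.e. m_theo = 0.008792 × 118.71 = 1.044 g.
Efficiency = m_actual / m_theo = 0.803 / 1.044 = 76.9 %.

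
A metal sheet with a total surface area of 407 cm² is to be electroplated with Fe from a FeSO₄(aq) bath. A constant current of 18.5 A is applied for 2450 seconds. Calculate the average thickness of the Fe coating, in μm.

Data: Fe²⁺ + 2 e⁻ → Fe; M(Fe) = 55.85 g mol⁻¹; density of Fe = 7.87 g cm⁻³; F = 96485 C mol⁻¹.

41.0 μm

Q = I·t = 18.50 × 2450.0 = 45320 C; n(e⁻) = 0.4698 mol.
n(Fe) = n(e⁻)/2 = 0.2349 mol, so m = 0.2349 × 55.85 = 13.12 g.
Volume = m/ρ = 13.12 / 7.87 = 1.667 cm³.
Thickness = V/A = 1.667 / 407 = 0.00410 cm = 41.0 μm.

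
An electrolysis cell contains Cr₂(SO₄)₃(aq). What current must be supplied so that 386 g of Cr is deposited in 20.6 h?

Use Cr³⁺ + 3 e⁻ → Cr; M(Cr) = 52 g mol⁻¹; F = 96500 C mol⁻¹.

29.0 A

n(Cr) = 386 / 52 = 7.423 mol.
n(e⁻) = 3 × 7.423 = 22.27 mol.
Q = n(e⁻)·F = 22.27 × 96500 = 2149000 C.
I = Q/t = 2149000 / 74160 s = 29.0 A.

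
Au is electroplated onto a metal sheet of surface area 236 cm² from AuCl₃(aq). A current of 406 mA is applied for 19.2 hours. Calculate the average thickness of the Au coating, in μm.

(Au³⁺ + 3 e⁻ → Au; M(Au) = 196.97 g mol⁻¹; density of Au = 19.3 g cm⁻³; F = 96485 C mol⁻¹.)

41.9 μm

Q = I·t = 0.4060 × 69120 = 28060 C; n(e⁻) = 0.2909 mol.
n(Au) = n(e⁻)/3 = 0.09695 mol, so m = 0.09695 × 196.97 = 19.10 g.
Volume = m/ρ = 19.10 / 19.3 = 0.9894 cm³.
Thickness = V/A = 0.9894 / 236 = 0.00419 cm = 41.9 μm.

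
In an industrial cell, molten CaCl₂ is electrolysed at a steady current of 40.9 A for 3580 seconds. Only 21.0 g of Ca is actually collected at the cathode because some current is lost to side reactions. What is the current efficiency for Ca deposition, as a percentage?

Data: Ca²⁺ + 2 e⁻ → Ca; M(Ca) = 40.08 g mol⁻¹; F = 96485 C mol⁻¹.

69.1 %

Q = I·t = 40.90 × 3580.0 = 146400 C; n(e⁻) = 146400/96485 = 1.518 mol.
Theoretical n(Ca) = n(e⁻)/2 = 0.7588 mol, i.e. m_theo = 0.7588 × 40.08 = 30.41 g.
Efficiency = m_actual / m_theo = 21.0 / 30.41 = 69.1 %.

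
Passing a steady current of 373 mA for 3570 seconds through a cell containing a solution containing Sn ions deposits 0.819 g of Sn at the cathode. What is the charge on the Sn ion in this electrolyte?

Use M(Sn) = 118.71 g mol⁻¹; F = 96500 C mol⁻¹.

Q = I·t = 0.3730 A × 3570.0 s = 1332 C, so n(e⁻) = 1332/96500 = 0.01380 mol.
n(Sn) deposited = 0.819 / 118.71 = 0.006899 mol.
Electrons per atom = n(e⁻)/n(Sn) = 0.01380 / 0.006899 = 2.00 ≈ 2, so the ion is Sn²⁺.

+2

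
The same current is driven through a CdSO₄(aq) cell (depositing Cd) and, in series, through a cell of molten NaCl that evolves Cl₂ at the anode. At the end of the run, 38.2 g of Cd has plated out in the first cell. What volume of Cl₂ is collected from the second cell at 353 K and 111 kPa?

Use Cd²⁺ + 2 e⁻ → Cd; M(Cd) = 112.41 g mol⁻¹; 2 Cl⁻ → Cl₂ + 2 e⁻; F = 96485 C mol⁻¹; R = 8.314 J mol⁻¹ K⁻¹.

8.99 L

n(Cd) = 38.2 / 112.41 = 0.3398 mol, so n(e⁻) = 2 × 0.3398 = 0.6797 mol.
The cells are in series, so the same 0.6797 mol of electrons passes through the second cell.
2 Cl⁻ → Cl₂ + 2 e⁻ — 2 mol e⁻ per mol Cl₂, so n(Cl₂) = 0.6797/2 = 0.3398 mol.
V = nRT/P = (0.3398 × 8.314 × 353) / (111 × 10³) = 0.00899 m³ = 8.99 L.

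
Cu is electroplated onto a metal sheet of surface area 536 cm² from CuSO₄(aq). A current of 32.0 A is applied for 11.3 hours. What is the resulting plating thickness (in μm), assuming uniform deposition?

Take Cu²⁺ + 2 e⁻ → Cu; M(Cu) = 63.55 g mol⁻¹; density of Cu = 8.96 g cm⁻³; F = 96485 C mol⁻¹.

Q = I·t = 32.00 × 40680 = 1302000 C; n(e⁻) = 13.49 mol.
n(Cu) = n(e⁻)/2 = 6.746 mol, so m = 6.746 × 63.55 = 428.7 g.
Volume = m/ρ = 428.7 / 8.96 = 47.85 cm³.
Thickness = V/A = 47.85 / 536 = 0.0893 cm = 893 μm.

893 μm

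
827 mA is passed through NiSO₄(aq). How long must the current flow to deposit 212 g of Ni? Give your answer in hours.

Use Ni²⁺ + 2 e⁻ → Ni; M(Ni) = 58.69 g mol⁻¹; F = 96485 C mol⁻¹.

n(Ni) = m/M = 212 / 58.69 = 3.612 mol.
Each Ni atom requires 2 electrons, so n(e⁻) = 2 × 3.612 = 7.224 mol.
Q = n(e⁻)·F = 7.224 × 96485 = 697000 C.
t = Q/I = 697000 / 0.8270 A = 842900 s = 234 h.

234 h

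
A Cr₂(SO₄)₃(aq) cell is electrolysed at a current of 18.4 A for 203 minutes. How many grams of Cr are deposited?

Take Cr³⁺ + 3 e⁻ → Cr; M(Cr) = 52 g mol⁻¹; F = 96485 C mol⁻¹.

40.3 g

Q = I·t = 18.40 A × 12180 s = 224100 C.
n(e⁻) = Q/F = 224100 / 96485 = 2.323 mol.
Cr³⁺ + 3 e⁻ → Cr, so n(Cr) = n(e⁻)/3 = 0.7743 mol.
m = n·M = 0.7743 × 52 = 40.3 g.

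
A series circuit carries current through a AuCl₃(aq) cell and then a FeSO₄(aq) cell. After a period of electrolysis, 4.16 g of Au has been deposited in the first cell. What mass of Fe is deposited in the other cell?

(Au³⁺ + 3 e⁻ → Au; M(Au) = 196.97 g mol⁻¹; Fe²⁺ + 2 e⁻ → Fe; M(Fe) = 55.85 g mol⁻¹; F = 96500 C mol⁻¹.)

n(Au) = 4.16 / 196.97 = 0.02112 mol.
Since Au³⁺ + 3 e⁻ → Au, n(e⁻) passed = 3 × 0.02112 = 0.06336 mol.
Cells in series carry the same charge, so the same 0.06336 mol of electrons passes through cell 2.
Fe²⁺ + 2 e⁻ → Fe, so n(Fe) = 0.06336 / 2 = 0.03168 mol.
m(Fe) = 0.03168 × 55.85 = 1.77 g.

1.77 g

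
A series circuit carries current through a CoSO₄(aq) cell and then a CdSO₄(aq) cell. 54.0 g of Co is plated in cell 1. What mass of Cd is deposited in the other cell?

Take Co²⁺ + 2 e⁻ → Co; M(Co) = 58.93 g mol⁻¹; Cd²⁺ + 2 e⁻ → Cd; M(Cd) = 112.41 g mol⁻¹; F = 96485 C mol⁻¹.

103 g

n(Co) = 54.0 / 58.93 = 0.9163 mol.
Since Co²⁺ + 2 e⁻ → Co, n(e⁻) passed = 2 × 0.9163 = 1.833 mol.
Cells in series carry the same charge, so the same 1.833 mol of electrons passes through cell 2.
Cd²⁺ + 2 e⁻ → Cd, so n(Cd) = 1.833 / 2 = 0.9163 mol.
m(Cd) = 0.9163 × 112.41 = 103 g.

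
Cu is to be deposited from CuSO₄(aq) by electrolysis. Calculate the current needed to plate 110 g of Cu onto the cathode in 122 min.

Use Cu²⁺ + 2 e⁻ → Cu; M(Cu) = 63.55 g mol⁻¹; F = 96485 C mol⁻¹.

n(Cu) = 110 / 63.55 = 1.731 mol.
n(e⁻) = 2 × 1.731 = 3.462 mol.
Q = n(e⁻)·F = 3.462 × 96485 = 334000 C.
I = Q/t = 334000 / 7320.0 s = 45.6 A.

45.6 A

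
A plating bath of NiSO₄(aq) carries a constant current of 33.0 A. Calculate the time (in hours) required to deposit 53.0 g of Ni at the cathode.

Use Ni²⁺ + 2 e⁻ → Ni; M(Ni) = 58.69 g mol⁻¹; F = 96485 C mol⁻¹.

1.47 h

n(Ni) = m/M = 53.0 / 58.69 = 0.9030 mol.
Each Ni atom requires 2 electrons, so n(e⁻) = 2 × 0.9030 = 1.806 mol.
Q = n(e⁻)·F = 1.806 × 96485 = 174300 C.
t = Q/I = 174300 / 33.00 A = 5281 s = 1.47 h.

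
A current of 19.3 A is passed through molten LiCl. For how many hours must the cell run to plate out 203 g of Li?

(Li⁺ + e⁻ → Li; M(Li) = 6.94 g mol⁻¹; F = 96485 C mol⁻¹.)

n(Li) = m/M = 203 / 6.94 = 29.25 mol.
Each Li atom requires 1 electron, so n(e⁻) = 1 × 29.25 = 29.25 mol.
Q = n(e⁻)·F = 29.25 × 96485 = 2822000 C.
t = Q/I = 2822000 / 19.30 A = 146200 s = 40.6 h.

40.6 h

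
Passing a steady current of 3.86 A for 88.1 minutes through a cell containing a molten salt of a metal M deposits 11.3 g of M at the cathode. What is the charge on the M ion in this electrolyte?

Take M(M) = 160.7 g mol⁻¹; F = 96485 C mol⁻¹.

Q = I·t = 3.860 A × 5286.0 s = 20400 C, so n(e⁻) = 20400/96485 = 0.2115 mol.
n(M) deposited = 11.3 / 160.7 = 0.07032 mol.
Electrons per atom = n(e⁻)/n(M) = 0.2115 / 0.07032 = 3.01 ≈ 3, so the ion is M³⁺.

+3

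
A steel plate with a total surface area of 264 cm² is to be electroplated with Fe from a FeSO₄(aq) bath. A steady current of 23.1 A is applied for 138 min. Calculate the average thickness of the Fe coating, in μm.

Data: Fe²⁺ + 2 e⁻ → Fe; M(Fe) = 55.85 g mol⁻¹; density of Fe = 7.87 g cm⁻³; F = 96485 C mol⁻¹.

266 μm

Q = I·t = 23.10 × 8280.0 = 191300 C; n(e⁻) = 1.982 mol.
n(Fe) = n(e⁻)/2 = 0.9912 mol, so m = 0.9912 × 55.85 = 55.36 g.
Volume = m/ρ = 55.36 / 7.87 = 7.034 cm³.
Thickness = V/A = 7.034 / 264 = 0.0266 cm = 266 μm.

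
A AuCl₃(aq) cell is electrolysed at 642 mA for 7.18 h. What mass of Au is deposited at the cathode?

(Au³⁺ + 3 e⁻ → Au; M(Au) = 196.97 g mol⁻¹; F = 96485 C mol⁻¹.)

Q = I·t = 0.6420 A × 25848 s = 16590 C.
n(e⁻) = Q/F = 16590 / 96485 = 0.1720 mol.
Au³⁺ + 3 e⁻ → Au, so n(Au) = n(e⁻)/3 = 0.05733 mol.
m = n·M = 0.05733 × 196.97 = 11.3 g.

11.3 g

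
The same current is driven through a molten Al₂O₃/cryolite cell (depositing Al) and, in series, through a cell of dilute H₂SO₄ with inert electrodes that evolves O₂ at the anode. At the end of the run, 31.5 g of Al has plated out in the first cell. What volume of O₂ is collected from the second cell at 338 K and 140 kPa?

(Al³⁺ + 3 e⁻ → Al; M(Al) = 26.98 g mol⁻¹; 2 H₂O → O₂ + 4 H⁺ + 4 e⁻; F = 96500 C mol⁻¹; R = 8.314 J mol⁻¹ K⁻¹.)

17.6 L

n(Al) = 31.5 / 26.98 = 1.168 mol, so n(e⁻) = 3 × 1.168 = 3.503 mol.
The cells are in series, so the same 3.503 mol of electrons passes through the second cell.
2 H₂O → O₂ + 4 H⁺ + 4 e⁻ — 4 mol e⁻ per mol O₂, so n(O₂) = 3.503/4 = 0.8756 mol.
V = nRT/P = (0.8756 × 8.314 × 338) / (140 × 10³) = 0.0176 m³ = 17.6 L.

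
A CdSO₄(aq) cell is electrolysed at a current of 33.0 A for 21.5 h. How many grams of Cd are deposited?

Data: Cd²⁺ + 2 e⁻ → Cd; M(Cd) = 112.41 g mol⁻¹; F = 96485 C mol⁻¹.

1490 g

Q = I·t = 33.00 A × 77400 s = 2554000 C.
n(e⁻) = Q/F = 2554000 / 96485 = 26.47 mol.
Cd²⁺ + 2 e⁻ → Cd, so n(Cd) = n(e⁻)/2 = 13.24 mol.
m = n·M = 13.24 × 112.41 = 1490 g.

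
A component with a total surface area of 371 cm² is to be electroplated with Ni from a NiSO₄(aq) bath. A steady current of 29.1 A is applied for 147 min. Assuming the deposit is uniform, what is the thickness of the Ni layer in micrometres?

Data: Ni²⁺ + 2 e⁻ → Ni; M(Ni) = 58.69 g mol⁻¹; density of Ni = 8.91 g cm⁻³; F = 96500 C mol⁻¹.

Q = I·t = 29.10 × 8820.0 = 256700 C; n(e⁻) = 2.660 mol.
n(Ni) = n(e⁻)/2 = 1.330 mol, so m = 1.330 × 58.69 = 78.05 g.
Volume = m/ρ = 78.05 / 8.91 = 8.760 cm³.
Thickness = V/A = 8.760 / 371 = 0.0236 cm = 236 μm.

236 μm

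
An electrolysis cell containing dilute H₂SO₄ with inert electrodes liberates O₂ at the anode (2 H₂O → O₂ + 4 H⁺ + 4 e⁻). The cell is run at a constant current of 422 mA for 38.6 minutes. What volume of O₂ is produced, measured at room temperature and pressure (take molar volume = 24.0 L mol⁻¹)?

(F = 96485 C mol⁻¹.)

Q = I·t = 0.4220 A × 2316.0 s = 977.4 C.
n(e⁻) = Q/F = 977.4 / 96485 = 0.01013 mol.
4 electrons are transferred per O₂ molecule, so n(O₂) = 0.01013 / 4 = 0.002532 mol.
V = n × V_m = 0.002532 × 24.0 = 0.0608 L.

0.0608 L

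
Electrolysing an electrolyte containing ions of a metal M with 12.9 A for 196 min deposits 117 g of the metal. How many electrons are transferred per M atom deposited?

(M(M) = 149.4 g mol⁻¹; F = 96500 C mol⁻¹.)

Q = I·t = 12.90 A × 11760 s = 151700 C, so n(e⁻) = 151700/96500 = 1.572 mol.
n(M) deposited = 117 / 149.4 = 0.7831 mol.
Electrons per atom = n(e⁻)/n(M) = 1.572 / 0.7831 = 2.01 ≈ 2, so the ion is M²⁺.

2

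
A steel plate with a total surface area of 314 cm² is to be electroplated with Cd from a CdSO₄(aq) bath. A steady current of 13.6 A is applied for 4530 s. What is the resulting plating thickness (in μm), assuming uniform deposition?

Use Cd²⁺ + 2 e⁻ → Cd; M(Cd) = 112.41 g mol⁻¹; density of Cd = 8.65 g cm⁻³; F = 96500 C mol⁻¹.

132 μm

Q = I·t = 13.60 × 4530.0 = 61610 C; n(e⁻) = 0.6384 mol.
n(Cd) = n(e⁻)/2 = 0.3192 mol, so m = 0.3192 × 112.41 = 35.88 g.
Volume = m/ρ = 35.88 / 8.65 = 4.148 cm³.
Thickness = V/A = 4.148 / 314 = 0.0132 cm = 132 μm.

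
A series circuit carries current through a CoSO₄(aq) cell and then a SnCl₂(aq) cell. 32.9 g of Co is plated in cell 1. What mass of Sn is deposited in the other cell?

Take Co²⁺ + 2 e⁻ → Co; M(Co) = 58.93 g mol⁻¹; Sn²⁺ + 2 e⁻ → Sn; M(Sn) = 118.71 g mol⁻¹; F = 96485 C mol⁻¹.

66.3 g

n(Co) = 32.9 / 58.93 = 0.5583 mol.
Since Co²⁺ + 2 e⁻ → Co, n(e⁻) passed = 2 × 0.5583 = 1.117 mol.
Cells in series carry the same charge, so the same 1.117 mol of electrons passes through cell 2.
Sn²⁺ + 2 e⁻ → Sn, so n(Sn) = 1.117 / 2 = 0.5583 mol.
m(Sn) = 0.5583 × 118.71 = 66.3 g.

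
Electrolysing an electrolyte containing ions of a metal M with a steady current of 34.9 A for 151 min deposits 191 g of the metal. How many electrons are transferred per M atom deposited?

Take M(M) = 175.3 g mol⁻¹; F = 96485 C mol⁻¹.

Q = I·t = 34.90 A × 9060.0 s = 316200 C, so n(e⁻) = 316200/96485 = 3.277 mol.
n(M) deposited = 191 / 175.3 = 1.090 mol.
Electrons per atom = n(e⁻)/n(M) = 3.277 / 1.090 = 3.01 ≈ 3, so the ion is M³⁺.

3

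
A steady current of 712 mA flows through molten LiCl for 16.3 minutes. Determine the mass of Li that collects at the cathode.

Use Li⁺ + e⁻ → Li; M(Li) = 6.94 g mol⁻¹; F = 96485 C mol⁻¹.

0.0501 g

Q = I·t = 0.7120 A × 978.00 s = 696.3 C.
n(e⁻) = Q/F = 696.3 / 96485 = 0.007217 mol.
Li⁺ + e⁻ → Li, so n(Li) = n(e⁻)/1 = 0.007217 mol.
m = n·M = 0.007217 × 6.94 = 0.0501 g.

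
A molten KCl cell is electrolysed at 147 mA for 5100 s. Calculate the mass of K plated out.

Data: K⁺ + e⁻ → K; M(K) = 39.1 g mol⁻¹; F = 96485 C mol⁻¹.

0.304 g

Q = I·t = 0.1470 A × 5100.0 s = 749.7 C.
n(e⁻) = Q/F = 749.7 / 96485 = 0.007770 mol.
K⁺ + e⁻ → K, so n(K) = n(e⁻)/1 = 0.007770 mol.
m = n·M = 0.007770 × 39.1 = 0.304 g.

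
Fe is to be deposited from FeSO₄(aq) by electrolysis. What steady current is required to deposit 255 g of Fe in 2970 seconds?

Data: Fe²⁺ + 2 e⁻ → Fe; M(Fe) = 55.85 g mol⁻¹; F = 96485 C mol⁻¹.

n(Fe) = 255 / 55.85 = 4.566 mol.
n(e⁻) = 2 × 4.566 = 9.132 mol.
Q = n(e⁻)·F = 9.132 × 96485 = 881100 C.
I = Q/t = 881100 / 2970.0 s = 297 A.

297 A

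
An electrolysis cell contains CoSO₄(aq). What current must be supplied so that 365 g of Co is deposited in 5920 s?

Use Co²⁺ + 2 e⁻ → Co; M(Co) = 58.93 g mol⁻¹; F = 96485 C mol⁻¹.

n(Co) = 365 / 58.93 = 6.194 mol.
n(e⁻) = 2 × 6.194 = 12.39 mol.
Q = n(e⁻)·F = 12.39 × 96485 = 1195000 C.
I = Q/t = 1195000 / 5920.0 s = 202 A.

202 A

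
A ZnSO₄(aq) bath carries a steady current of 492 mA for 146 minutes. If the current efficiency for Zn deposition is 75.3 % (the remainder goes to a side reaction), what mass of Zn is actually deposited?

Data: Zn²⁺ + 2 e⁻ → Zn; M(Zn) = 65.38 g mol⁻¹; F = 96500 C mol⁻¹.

Q = I·t = 0.4920 × 8760.0 = 4310 C.
n(e⁻) = 4310/96500 = 0.04466 mol; theoretically n(Zn) = 0.04466/2 = 0.02233 mol, m_theo = 1.460 g.
At 75.3 % efficiency, m_actual = 0.753 × 1.460 = 1.10 g.

1.10 g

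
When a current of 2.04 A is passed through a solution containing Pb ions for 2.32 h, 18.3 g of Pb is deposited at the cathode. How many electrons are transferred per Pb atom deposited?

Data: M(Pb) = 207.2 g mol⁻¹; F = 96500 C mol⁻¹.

Q = I·t = 2.040 A × 8352.0 s = 17040 C, so n(e⁻) = 17040/96500 = 0.1766 mol.
n(Pb) deposited = 18.3 / 207.2 = 0.08832 mol.
Electrons per atom = n(e⁻)/n(Pb) = 0.1766 / 0.08832 = 2.00 ≈ 2, so the ion is Pb²⁺.

2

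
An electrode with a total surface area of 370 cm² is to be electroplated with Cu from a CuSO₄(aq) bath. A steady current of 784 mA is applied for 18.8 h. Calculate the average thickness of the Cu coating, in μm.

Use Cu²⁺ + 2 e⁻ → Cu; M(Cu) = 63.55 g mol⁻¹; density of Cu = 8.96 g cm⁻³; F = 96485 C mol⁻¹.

52.7 μm

Q = I·t = 0.7840 × 67680 = 53060 C; n(e⁻) = 0.5499 mol.
n(Cu) = n(e⁻)/2 = 0.2750 mol, so m = 0.2750 × 63.55 = 17.47 g.
Volume = m/ρ = 17.47 / 8.96 = 1.950 cm³.
Thickness = V/A = 1.950 / 370 = 0.00527 cm = 52.7 μm.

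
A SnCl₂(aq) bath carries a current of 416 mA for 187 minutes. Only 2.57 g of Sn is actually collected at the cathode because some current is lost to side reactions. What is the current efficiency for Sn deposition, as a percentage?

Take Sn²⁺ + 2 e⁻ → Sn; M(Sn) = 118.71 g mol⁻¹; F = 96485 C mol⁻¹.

89.5 %

Q = I·t = 0.4160 × 11220 = 4668 C; n(e⁻) = 4668/96485 = 0.04838 mol.
Theoretical n(Sn) = n(e⁻)/2 = 0.02419 mol, i.e. m_theo = 0.02419 × 118.71 = 2.871 g.
Efficiency = m_actual / m_theo = 2.57 / 2.871 = 89.5 %.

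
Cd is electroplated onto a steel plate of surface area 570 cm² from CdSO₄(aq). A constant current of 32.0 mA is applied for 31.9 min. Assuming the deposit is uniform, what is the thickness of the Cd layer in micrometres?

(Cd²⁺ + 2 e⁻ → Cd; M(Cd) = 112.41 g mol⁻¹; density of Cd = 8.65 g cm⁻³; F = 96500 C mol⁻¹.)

Q = I·t = 0.03200 × 1914.0 = 61.25 C; n(e⁻) = 0.0006347 mol.
n(Cd) = n(e⁻)/2 = 0.0003173 mol, so m = 0.0003173 × 112.41 = 0.03567 g.
Volume = m/ρ = 0.03567 / 8.65 = 0.004124 cm³.
Thickness = V/A = 0.004124 / 570 = 7.24 × 10⁻⁶ cm = 0.0724 μm.

0.0724 μm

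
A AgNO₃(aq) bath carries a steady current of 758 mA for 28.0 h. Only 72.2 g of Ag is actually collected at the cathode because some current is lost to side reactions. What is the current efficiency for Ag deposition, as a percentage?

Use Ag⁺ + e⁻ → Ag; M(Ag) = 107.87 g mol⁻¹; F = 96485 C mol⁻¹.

Q = I·t = 0.7580 × 100800 = 76410 C; n(e⁻) = 76410/96485 = 0.7919 mol.
Theoretical n(Ag) = n(e⁻)/1 = 0.7919 mol, i.e. m_theo = 0.7919 × 107.87 = 85.42 g.
Efficiency = m_actual / m_theo = 72.2 / 85.42 = 84.5 %.

84.5 %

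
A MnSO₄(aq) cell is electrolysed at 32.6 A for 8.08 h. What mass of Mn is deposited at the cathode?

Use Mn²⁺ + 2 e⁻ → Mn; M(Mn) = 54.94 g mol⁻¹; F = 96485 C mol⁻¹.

Q = I·t = 32.60 A × 29088 s = 948300 C.
n(e⁻) = Q/F = 948300 / 96485 = 9.828 mol.
Mn²⁺ + 2 e⁻ → Mn, so n(Mn) = n(e⁻)/2 = 4.914 mol.
m = n·M = 4.914 × 54.94 = 270 g.

270 g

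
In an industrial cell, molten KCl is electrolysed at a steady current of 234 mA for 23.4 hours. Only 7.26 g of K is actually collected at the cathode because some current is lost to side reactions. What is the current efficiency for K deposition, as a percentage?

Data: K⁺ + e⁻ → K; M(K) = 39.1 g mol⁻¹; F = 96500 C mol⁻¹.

90.9 %

Q = I·t = 0.2340 × 84240 = 19710 C; n(e⁻) = 19710/96500 = 0.2043 mol.
Theoretical n(K) = n(e⁻)/1 = 0.2043 mol, i.e. m_theo = 0.2043 × 39.1 = 7.987 g.
Efficiency = m_actual / m_theo = 7.26 / 7.987 = 90.9 %.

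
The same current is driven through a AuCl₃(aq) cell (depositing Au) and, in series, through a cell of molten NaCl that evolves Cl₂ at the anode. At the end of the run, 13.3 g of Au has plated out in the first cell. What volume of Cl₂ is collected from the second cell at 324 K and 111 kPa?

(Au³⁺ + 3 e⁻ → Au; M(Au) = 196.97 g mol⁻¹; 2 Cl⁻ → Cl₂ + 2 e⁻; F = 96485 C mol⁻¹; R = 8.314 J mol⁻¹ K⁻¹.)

2.46 L

n(Au) = 13.3 / 196.97 = 0.06752 mol, so n(e⁻) = 3 × 0.06752 = 0.2026 mol.
The cells are in series, so the same 0.2026 mol of electrons passes through the second cell.
2 Cl⁻ → Cl₂ + 2 e⁻ — 2 mol e⁻ per mol Cl₂, so n(Cl₂) = 0.2026/2 = 0.1013 mol.
V = nRT/P = (0.1013 × 8.314 × 324) / (111 × 10³) = 0.00246 m³ = 2.46 L.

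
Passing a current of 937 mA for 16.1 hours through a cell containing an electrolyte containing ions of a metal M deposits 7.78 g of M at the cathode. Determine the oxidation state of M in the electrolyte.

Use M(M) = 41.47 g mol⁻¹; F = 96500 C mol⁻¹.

Q = I·t = 0.9370 A × 57960 s = 54310 C, so n(e⁻) = 54310/96500 = 0.5628 mol.
n(M) deposited = 7.78 / 41.47 = 0.1876 mol.
Electrons per atom = n(e⁻)/n(M) = 0.5628 / 0.1876 = 3.00 ≈ 3, so the ion is M³⁺.

+3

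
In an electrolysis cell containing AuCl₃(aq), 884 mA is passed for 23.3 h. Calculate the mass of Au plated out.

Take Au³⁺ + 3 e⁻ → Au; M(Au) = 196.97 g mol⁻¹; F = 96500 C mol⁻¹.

50.5 g

Q = I·t = 0.8840 A × 83880 s = 74150 C.
n(e⁻) = Q/F = 74150 / 96500 = 0.7684 mol.
Au³⁺ + 3 e⁻ → Au, so n(Au) = n(e⁻)/3 = 0.2561 mol.
m = n·M = 0.2561 × 196.97 = 50.5 g.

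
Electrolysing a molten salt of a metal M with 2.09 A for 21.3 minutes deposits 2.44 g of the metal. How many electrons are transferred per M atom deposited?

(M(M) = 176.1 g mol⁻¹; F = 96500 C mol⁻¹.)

Q = I·t = 2.090 A × 1278.0 s = 2671 C, so n(e⁻) = 2671/96500 = 0.02768 mol.
n(M) deposited = 2.44 / 176.1 = 0.01386 mol.
Electrons per atom = n(e⁻)/n(M) = 0.02768 / 0.01386 = 2.00 ≈ 2, so the ion is M²⁺.

2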